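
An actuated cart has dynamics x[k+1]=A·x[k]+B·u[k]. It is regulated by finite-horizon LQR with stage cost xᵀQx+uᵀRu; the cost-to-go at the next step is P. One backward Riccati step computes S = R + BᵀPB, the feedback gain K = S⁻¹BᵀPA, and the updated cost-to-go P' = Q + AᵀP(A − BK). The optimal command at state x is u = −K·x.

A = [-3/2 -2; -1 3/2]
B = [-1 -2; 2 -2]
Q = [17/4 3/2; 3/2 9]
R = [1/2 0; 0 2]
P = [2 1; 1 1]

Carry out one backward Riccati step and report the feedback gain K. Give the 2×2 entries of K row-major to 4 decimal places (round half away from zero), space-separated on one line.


0.0784 0.8824 0.5980 0.3529

BᵀP = [0.0000 1.0000; -6.0000 -4.0000]
S = R + BᵀPB = [1/2 0; 0 2] + [2.0000 -2.0000; -2.0000 20.0000] = [2.5000 -2.0000; -2.0000 22.0000]
BᵀPA = [-1.0000 1.5000; 13.0000 6.0000]
K = S⁻¹·BᵀPA = [0.0784 0.8824; 0.5980 0.3529]
A−BK = [-0.2255 -0.4118; 0.0392 0.4412]
AᵀP(A−BK) = [0.8039 0.5441; 0.5441 0.8088]
P' = Q + AᵀP(A−BK) = [5.0539 2.0441; 2.0441 9.8088]
tr(P') = 14.8627


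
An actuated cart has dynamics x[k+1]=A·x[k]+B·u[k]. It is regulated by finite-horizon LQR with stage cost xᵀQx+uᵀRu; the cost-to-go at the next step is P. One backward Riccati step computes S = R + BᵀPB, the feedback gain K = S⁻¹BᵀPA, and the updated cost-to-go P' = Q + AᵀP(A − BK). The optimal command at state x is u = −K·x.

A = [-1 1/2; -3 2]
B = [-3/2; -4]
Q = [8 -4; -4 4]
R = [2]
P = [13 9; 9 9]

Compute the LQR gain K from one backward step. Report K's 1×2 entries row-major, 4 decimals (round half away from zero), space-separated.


0.7202 -0.4475

BᵀP = [-55.5000 -49.5000]
S = R + BᵀPB = [2] + [281.2500] = [283.2500]
BᵀPA = [204.0000 -126.7500]
K = S⁻¹·BᵀPA = [0.7202 -0.4475]
A−BK = [0.0803 -0.1712; -0.1192 0.2101]
AᵀP(A−BK) = [1.0768 -0.7132; -0.7132 0.5313]
P' = Q + AᵀP(A−BK) = [9.0768 -4.7132; -4.7132 4.5313]
tr(P') = 13.6081


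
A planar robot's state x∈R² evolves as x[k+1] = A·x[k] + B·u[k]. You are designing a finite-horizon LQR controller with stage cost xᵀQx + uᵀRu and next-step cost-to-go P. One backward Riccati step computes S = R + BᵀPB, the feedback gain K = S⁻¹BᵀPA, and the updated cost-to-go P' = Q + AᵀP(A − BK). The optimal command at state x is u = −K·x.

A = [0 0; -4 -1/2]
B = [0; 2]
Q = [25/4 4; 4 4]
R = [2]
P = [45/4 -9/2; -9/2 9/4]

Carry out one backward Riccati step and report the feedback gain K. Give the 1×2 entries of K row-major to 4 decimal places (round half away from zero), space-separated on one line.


-1.6364 -0.2045

BᵀP = [-9.0000 4.5000]
S = R + BᵀPB = [2] + [9.0000] = [11.0000]
BᵀPA = [-18.0000 -2.2500]
K = S⁻¹·BᵀPA = [-1.6364 -0.2045]
A−BK = [0.0000 0.0000; -0.7273 -0.0909]
AᵀP(A−BK) = [6.5455 0.8182; 0.8182 0.1023]
P' = Q + AᵀP(A−BK) = [12.7955 4.8182; 4.8182 4.1023]
tr(P') = 16.8977


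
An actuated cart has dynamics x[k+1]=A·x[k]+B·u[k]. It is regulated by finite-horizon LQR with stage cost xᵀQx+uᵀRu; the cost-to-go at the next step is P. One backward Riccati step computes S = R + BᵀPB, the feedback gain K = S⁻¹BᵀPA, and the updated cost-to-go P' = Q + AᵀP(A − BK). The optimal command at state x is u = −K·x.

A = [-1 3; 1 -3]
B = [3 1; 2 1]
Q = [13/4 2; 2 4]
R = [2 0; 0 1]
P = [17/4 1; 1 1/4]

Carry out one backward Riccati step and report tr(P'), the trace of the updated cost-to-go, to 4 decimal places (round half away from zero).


8.3150

BᵀP = [14.7500 3.5000; 5.2500 1.2500]
S = R + BᵀPB = [2 0; 0 1] + [51.2500 18.2500; 18.2500 6.5000] = [53.2500 18.2500; 18.2500 7.5000]
BᵀPA = [-11.2500 33.7500; -4.0000 12.0000]
K = S⁻¹·BᵀPA = [-0.1715 0.5146; -0.1159 0.3478]
A−BK = [-0.3695 1.1084; 1.4590 -4.3770]
AᵀP(A−BK) = [0.1065 -0.3195; -0.3195 0.9585]
P' = Q + AᵀP(A−BK) = [3.3565 1.6805; 1.6805 4.9585]
tr(P') = 8.3150


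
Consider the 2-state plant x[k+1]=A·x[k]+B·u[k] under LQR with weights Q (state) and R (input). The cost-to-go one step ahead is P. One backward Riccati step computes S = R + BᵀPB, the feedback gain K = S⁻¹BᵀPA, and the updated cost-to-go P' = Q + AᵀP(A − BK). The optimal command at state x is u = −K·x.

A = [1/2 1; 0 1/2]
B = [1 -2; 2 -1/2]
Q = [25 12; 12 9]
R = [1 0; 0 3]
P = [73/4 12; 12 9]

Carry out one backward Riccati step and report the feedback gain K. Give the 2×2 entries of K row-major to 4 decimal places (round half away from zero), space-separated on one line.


0.0695 0.3153 -0.1402 -0.2482

BᵀP = [42.2500 30.0000; -42.5000 -28.5000]
S = R + BᵀPB = [1 0; 0 3] + [102.2500 -99.5000; -99.5000 99.2500] = [103.2500 -99.5000; -99.5000 102.2500]
BᵀPA = [21.1250 57.2500; -21.2500 -56.7500]
K = S⁻¹·BᵀPA = [0.0695 0.3153; -0.1402 -0.2482]
A−BK = [0.1501 0.1883; -0.2091 -0.2547]
AᵀP(A−BK) = [0.1152 0.1902; 0.1902 0.3641]
P' = Q + AᵀP(A−BK) = [25.1152 12.1902; 12.1902 9.3641]
tr(P') = 34.4793


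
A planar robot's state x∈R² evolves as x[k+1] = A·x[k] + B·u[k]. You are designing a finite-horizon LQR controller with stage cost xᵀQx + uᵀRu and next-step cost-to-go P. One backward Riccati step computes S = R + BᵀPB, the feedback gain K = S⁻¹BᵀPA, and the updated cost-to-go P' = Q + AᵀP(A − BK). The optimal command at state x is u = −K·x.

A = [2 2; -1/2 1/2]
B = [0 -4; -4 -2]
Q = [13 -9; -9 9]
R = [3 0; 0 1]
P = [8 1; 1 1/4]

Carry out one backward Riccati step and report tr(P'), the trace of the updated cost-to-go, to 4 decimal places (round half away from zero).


22.6309

BᵀP = [-4.0000 -1.0000; -34.0000 -4.5000]
S = R + BᵀPB = [3 0; 0 1] + [4.0000 18.0000; 18.0000 145.0000] = [7.0000 18.0000; 18.0000 146.0000]
BᵀPA = [-7.5000 -8.5000; -65.7500 -70.2500]
K = S⁻¹·BᵀPA = [0.1268 0.0337; -0.4660 -0.4853]
A−BK = [0.1361 0.0587; -0.9248 -0.3360]
AᵀP(A−BK) = [0.3756 0.2805; 0.2805 0.2553]
P' = Q + AᵀP(A−BK) = [13.3756 -8.7195; -8.7195 9.2553]
tr(P') = 22.6309


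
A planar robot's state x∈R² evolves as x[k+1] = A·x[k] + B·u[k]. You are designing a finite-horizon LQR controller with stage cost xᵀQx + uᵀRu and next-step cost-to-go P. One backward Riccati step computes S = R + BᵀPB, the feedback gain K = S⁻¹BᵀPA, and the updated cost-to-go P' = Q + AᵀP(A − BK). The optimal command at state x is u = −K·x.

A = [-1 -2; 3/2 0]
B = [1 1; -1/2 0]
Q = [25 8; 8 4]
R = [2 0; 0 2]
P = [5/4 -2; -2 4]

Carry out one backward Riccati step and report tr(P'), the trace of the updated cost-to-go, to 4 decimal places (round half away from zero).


35.1311

BᵀP = [2.2500 -4.0000; 1.2500 -2.0000]
S = R + BᵀPB = [2 0; 0 2] + [4.2500 2.2500; 2.2500 1.2500] = [6.2500 2.2500; 2.2500 3.2500]
BᵀPA = [-8.2500 -4.5000; -4.2500 -2.5000]
K = S⁻¹·BᵀPA = [-1.1311 -0.5902; -0.5246 -0.3607]
A−BK = [0.6557 -1.0492; 0.9344 -0.2951]
AᵀP(A−BK) = [4.6885 2.0984; 2.0984 1.4426]
P' = Q + AᵀP(A−BK) = [29.6885 10.0984; 10.0984 5.4426]
tr(P') = 35.1311


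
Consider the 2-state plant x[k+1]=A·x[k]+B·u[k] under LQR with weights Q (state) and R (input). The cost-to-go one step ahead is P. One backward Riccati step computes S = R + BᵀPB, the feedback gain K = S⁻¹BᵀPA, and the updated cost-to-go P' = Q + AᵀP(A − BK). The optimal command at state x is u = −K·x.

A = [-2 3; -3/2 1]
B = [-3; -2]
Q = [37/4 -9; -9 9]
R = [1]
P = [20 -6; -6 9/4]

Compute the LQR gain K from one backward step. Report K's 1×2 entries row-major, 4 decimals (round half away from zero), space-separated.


BᵀP = [-48.0000 13.5000]
S = R + BᵀPB = [1] + [117.0000] = [118.0000]
BᵀPA = [75.7500 -130.5000]
K = S⁻¹·BᵀPA = [0.6419 -1.1059]
A−BK = [-0.0742 -0.3178; -0.2161 -1.2119]
AᵀP(A−BK) = [0.4349 -0.6006; -0.6006 1.9258]
P' = Q + AᵀP(A−BK) = [9.6849 -9.6006; -9.6006 10.9258]
tr(P') = 20.6107

0.6419 -1.1059


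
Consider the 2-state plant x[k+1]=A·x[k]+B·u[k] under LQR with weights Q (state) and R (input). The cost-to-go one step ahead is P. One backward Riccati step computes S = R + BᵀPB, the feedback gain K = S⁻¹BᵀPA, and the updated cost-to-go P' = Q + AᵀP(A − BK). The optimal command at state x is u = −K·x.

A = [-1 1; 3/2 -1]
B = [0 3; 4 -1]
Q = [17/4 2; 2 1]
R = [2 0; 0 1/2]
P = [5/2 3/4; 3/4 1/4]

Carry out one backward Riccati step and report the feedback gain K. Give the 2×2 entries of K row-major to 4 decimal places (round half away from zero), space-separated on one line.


0.0387 -0.0103 -0.2165 0.2577

BᵀP = [3.0000 1.0000; 6.7500 2.0000]
S = R + BᵀPB = [2 0; 0 1/2] + [4.0000 8.0000; 8.0000 18.2500] = [6.0000 8.0000; 8.0000 18.7500]
BᵀPA = [-1.5000 2.0000; -3.7500 4.7500]
K = S⁻¹·BᵀPA = [0.0387 -0.0103; -0.2165 0.2577]
A−BK = [-0.3505 0.2268; 1.1289 -0.7010]
AᵀP(A−BK) = [0.0586 -0.0490; -0.0490 0.0464]
P' = Q + AᵀP(A−BK) = [4.3086 1.9510; 1.9510 1.0464]
tr(P') = 5.3550


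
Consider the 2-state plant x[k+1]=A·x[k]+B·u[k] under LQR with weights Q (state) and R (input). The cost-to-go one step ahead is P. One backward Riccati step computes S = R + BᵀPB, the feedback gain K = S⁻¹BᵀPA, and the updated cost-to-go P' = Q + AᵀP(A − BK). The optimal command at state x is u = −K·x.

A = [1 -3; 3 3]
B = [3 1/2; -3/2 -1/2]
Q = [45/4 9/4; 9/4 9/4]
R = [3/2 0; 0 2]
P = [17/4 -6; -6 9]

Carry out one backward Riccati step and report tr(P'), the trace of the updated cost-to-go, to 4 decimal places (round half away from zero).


BᵀP = [21.7500 -31.5000; 5.1250 -7.5000]
S = R + BᵀPB = [3/2 0; 0 2] + [112.5000 26.6250; 26.6250 6.3125] = [114.0000 26.6250; 26.6250 8.3125]
BᵀPA = [-72.7500 -159.7500; -17.3750 -37.8750]
K = S⁻¹·BᵀPA = [-0.5953 -1.3383; -0.1834 -0.2698]
A−BK = [2.8777 1.1498; 2.0153 0.8576]
AᵀP(A−BK) = [2.7536 2.2007; 2.2007 3.2374]
P' = Q + AᵀP(A−BK) = [14.0036 4.4507; 4.4507 5.4874]
tr(P') = 19.4910

19.4910


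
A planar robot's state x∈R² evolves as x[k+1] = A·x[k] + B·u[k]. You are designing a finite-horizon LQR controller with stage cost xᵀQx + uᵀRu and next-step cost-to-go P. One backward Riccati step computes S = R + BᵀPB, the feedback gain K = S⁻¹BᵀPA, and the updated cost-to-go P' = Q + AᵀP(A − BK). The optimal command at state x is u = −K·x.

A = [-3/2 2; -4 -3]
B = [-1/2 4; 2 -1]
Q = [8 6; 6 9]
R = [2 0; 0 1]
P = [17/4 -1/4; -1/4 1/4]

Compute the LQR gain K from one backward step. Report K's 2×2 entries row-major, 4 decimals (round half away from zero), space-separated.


-0.6448 -0.4079 -0.3937 0.4731

BᵀP = [-2.6250 0.6250; 17.2500 -1.2500]
S = R + BᵀPB = [2 0; 0 1] + [2.5625 -11.1250; -11.1250 70.2500] = [4.5625 -11.1250; -11.1250 71.2500]
BᵀPA = [1.4375 -7.1250; -20.8750 38.2500]
K = S⁻¹·BᵀPA = [-0.6448 -0.4079; -0.3937 0.4731]
A−BK = [-0.2477 -0.0966; -3.1040 -1.7110]
AᵀP(A−BK) = [3.2717 1.5883; 1.5883 1.2456]
P' = Q + AᵀP(A−BK) = [11.2717 7.5883; 7.5883 10.2456]
tr(P') = 21.5172


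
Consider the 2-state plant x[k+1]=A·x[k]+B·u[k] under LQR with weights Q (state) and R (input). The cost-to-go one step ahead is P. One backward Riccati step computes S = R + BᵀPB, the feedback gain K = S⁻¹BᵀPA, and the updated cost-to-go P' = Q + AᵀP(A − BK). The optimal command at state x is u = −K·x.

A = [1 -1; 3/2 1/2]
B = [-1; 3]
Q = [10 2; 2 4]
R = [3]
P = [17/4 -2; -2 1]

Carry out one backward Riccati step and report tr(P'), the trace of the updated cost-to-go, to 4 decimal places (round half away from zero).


14.9779

BᵀP = [-10.2500 5.0000]
S = R + BᵀPB = [3] + [25.2500] = [28.2500]
BᵀPA = [-2.7500 12.7500]
K = S⁻¹·BᵀPA = [-0.0973 0.4513]
A−BK = [0.9027 -0.5487; 1.7920 -0.8540]
AᵀP(A−BK) = [0.2323 -0.2588; -0.2588 0.7456]
P' = Q + AᵀP(A−BK) = [10.2323 1.7412; 1.7412 4.7456]
tr(P') = 14.9779


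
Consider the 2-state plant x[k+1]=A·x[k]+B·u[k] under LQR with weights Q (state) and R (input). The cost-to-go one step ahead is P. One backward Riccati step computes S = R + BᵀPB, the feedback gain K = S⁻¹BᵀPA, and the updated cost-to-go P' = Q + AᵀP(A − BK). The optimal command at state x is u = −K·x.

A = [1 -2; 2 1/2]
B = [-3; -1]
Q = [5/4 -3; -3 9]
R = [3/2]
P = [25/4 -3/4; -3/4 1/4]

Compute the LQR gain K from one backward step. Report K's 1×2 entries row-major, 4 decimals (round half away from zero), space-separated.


BᵀP = [-18.0000 2.0000]
S = R + BᵀPB = [3/2] + [52.0000] = [53.5000]
BᵀPA = [-14.0000 37.0000]
K = S⁻¹·BᵀPA = [-0.2617 0.6916]
A−BK = [0.2150 0.0748; 1.7383 1.1916]
AᵀP(A−BK) = [0.5864 0.0572; 0.0572 0.9737]
P' = Q + AᵀP(A−BK) = [1.8364 -2.9428; -2.9428 9.9737]
tr(P') = 11.8102

-0.2617 0.6916


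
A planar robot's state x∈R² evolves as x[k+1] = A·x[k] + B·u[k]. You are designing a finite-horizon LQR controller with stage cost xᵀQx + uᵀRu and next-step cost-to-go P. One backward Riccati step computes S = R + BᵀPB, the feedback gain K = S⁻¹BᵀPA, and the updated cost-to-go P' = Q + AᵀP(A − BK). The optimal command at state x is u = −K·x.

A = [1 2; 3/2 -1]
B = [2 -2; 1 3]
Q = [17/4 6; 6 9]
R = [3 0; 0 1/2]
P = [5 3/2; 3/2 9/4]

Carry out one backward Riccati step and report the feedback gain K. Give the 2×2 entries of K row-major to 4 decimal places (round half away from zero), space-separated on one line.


BᵀP = [11.5000 5.2500; -5.5000 3.7500]
S = R + BᵀPB = [3 0; 0 1/2] + [28.2500 -7.2500; -7.2500 22.2500] = [31.2500 -7.2500; -7.2500 22.7500]
BᵀPA = [19.3750 17.7500; 0.1250 -14.7500]
K = S⁻¹·BᵀPA = [0.6709 0.4509; 0.2193 -0.5047]
A−BK = [0.0968 0.0889; 0.1713 0.0630]
AᵀP(A−BK) = [1.5369 0.9515; 0.9515 0.8025]
P' = Q + AᵀP(A−BK) = [5.7869 6.9515; 6.9515 9.8025]
tr(P') = 15.5894

0.6709 0.4509 0.2193 -0.5047


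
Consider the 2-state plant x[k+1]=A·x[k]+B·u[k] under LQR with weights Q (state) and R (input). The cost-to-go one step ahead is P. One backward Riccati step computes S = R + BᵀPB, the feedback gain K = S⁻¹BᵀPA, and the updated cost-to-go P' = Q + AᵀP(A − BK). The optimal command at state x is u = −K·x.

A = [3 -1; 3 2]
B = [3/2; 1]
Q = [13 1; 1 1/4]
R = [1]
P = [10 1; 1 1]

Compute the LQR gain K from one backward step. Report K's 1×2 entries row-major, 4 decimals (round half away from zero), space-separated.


BᵀP = [16.0000 2.5000]
S = R + BᵀPB = [1] + [26.5000] = [27.5000]
BᵀPA = [55.5000 -11.0000]
K = S⁻¹·BᵀPA = [2.0182 -0.4000]
A−BK = [-0.0273 -0.4000; 0.9818 2.4000]
AᵀP(A−BK) = [4.9909 1.2000; 1.2000 5.6000]
P' = Q + AᵀP(A−BK) = [17.9909 2.2000; 2.2000 5.8500]
tr(P') = 23.8409

2.0182 -0.4000


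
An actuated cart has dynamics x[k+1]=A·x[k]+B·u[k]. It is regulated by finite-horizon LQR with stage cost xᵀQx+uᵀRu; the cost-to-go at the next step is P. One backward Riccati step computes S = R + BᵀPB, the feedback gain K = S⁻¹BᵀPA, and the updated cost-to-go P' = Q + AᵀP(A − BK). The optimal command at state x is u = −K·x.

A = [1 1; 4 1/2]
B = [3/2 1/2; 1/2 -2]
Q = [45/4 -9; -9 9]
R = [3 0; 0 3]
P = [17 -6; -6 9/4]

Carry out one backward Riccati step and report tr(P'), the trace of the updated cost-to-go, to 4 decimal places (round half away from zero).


22.7549

BᵀP = [22.5000 -7.8750; 20.5000 -7.5000]
S = R + BᵀPB = [3 0; 0 3] + [29.8125 27.0000; 27.0000 25.2500] = [32.8125 27.0000; 27.0000 28.2500]
BᵀPA = [-9.0000 18.5625; -9.5000 16.7500]
K = S⁻¹·BᵀPA = [0.0114 0.3644; -0.3471 0.2446]
A−BK = [1.1565 0.3310; 3.3000 0.8070]
AᵀP(A−BK) = [1.8044 0.1037; 0.1037 0.7004]
P' = Q + AᵀP(A−BK) = [13.0544 -8.8963; -8.8963 9.7004]
tr(P') = 22.7549


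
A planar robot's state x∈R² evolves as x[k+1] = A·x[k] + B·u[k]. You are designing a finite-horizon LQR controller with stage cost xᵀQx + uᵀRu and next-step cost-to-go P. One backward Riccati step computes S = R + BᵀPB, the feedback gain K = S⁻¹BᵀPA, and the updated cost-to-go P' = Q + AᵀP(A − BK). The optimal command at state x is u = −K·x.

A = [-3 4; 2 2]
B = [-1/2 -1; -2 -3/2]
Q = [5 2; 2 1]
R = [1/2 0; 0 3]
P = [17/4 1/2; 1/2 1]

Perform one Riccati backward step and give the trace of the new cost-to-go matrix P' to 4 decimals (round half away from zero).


BᵀP = [-3.1250 -2.2500; -5.0000 -2.0000]
S = R + BᵀPB = [1/2 0; 0 3] + [6.0625 6.5000; 6.5000 8.0000] = [6.5625 6.5000; 6.5000 11.0000]
BᵀPA = [4.8750 -17.0000; 11.0000 -24.0000]
K = S⁻¹·BᵀPA = [-0.5971 -1.0355; 1.3528 -1.5699]
A−BK = [-1.9457 1.9123; 2.8351 -2.4259]
AᵀP(A−BK) = [24.2797 -23.6827; -23.6827 24.7182]
P' = Q + AᵀP(A−BK) = [29.2797 -21.6827; -21.6827 25.7182]
tr(P') = 54.9979

54.9979


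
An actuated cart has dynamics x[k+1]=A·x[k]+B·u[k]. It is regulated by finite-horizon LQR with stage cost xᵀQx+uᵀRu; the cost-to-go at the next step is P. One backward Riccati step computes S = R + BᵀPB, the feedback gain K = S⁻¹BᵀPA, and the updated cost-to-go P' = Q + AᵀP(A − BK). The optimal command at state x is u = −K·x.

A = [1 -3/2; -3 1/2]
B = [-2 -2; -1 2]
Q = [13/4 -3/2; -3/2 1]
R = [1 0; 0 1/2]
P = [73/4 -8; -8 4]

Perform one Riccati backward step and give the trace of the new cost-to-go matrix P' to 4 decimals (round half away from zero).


BᵀP = [-28.5000 12.0000; -52.5000 24.0000]
S = R + BᵀPB = [1 0; 0 1/2] + [45.0000 81.0000; 81.0000 153.0000] = [46.0000 81.0000; 81.0000 153.5000]
BᵀPA = [-64.5000 48.7500; -124.5000 90.7500]
K = S⁻¹·BᵀPA = [0.3675 0.2648; -1.0050 0.4515]
A−BK = [-0.2750 -0.0675; -0.6225 -0.1383]
AᵀP(A−BK) = [0.8313 -0.0869; -0.0869 0.1823]
P' = Q + AᵀP(A−BK) = [4.0813 -1.5869; -1.5869 1.1823]
tr(P') = 5.2636

5.2636


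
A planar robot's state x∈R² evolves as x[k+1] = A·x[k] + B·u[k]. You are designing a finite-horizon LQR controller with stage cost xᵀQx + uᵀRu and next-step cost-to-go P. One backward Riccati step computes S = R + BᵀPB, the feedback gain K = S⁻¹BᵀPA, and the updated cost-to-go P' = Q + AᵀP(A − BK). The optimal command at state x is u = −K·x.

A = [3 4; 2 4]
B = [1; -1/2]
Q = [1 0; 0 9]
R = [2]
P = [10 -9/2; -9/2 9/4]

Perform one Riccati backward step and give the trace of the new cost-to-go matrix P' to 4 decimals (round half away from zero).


BᵀP = [12.2500 -5.6250]
S = R + BᵀPB = [2] + [15.0625] = [17.0625]
BᵀPA = [25.5000 26.5000]
K = S⁻¹·BᵀPA = [1.4945 1.5531]
A−BK = [1.5055 2.4469; 2.7473 4.7766]
AᵀP(A−BK) = [6.8901 8.3956; 8.3956 10.8425]
P' = Q + AᵀP(A−BK) = [7.8901 8.3956; 8.3956 19.8425]
tr(P') = 27.7326

27.7326


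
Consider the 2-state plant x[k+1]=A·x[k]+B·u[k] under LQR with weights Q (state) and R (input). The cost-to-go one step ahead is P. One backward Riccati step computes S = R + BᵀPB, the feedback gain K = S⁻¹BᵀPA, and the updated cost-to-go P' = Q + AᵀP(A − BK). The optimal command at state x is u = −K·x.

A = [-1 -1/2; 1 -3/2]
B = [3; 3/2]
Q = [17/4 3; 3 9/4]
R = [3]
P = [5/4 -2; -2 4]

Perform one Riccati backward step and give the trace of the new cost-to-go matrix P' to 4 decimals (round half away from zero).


BᵀP = [0.7500 0.0000]
S = R + BᵀPB = [3] + [2.2500] = [5.2500]
BᵀPA = [-0.7500 -0.3750]
K = S⁻¹·BᵀPA = [-0.1429 -0.0714]
A−BK = [-0.5714 -0.2857; 1.2143 -1.3929]
AᵀP(A−BK) = [9.1429 -7.4286; -7.4286 6.2857]
P' = Q + AᵀP(A−BK) = [13.3929 -4.4286; -4.4286 8.5357]
tr(P') = 21.9286

21.9286


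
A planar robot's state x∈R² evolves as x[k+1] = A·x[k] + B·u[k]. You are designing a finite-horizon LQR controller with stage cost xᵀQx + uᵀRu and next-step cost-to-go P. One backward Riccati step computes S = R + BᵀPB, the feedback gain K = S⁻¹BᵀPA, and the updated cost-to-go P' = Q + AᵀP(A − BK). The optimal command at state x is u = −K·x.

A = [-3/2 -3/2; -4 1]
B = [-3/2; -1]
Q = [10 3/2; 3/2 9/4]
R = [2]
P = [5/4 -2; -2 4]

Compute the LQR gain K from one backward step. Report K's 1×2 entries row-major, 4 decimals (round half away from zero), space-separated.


BᵀP = [0.1250 -1.0000]
S = R + BᵀPB = [2] + [0.8125] = [2.8125]
BᵀPA = [3.8125 -1.1875]
K = S⁻¹·BᵀPA = [1.3556 -0.4222]
A−BK = [0.5333 -2.1333; -2.6444 0.5778]
AᵀP(A−BK) = [37.6444 -20.5778; -20.5778 12.3111]
P' = Q + AᵀP(A−BK) = [47.6444 -19.0778; -19.0778 14.5611]
tr(P') = 62.2056

1.3556 -0.4222


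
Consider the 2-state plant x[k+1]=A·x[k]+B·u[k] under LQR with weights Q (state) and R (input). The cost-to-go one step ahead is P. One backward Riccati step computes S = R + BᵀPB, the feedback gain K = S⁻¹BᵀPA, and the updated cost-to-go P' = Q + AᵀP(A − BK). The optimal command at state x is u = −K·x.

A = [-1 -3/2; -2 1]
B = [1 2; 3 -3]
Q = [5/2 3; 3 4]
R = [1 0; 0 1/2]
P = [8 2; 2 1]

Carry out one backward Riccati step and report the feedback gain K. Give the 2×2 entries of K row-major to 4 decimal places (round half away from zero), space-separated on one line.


-0.7416 -0.2753 -0.1348 -0.5955

BᵀP = [14.0000 5.0000; 10.0000 1.0000]
S = R + BᵀPB = [1 0; 0 1/2] + [29.0000 13.0000; 13.0000 17.0000] = [30.0000 13.0000; 13.0000 17.5000]
BᵀPA = [-24.0000 -16.0000; -12.0000 -14.0000]
K = S⁻¹·BᵀPA = [-0.7416 -0.2753; -0.1348 -0.5955]
A−BK = [0.0112 -0.0337; -0.1798 0.0393]
AᵀP(A−BK) = [0.5843 0.2472; 0.2472 0.2584]
P' = Q + AᵀP(A−BK) = [3.0843 3.2472; 3.2472 4.2584]
tr(P') = 7.3427


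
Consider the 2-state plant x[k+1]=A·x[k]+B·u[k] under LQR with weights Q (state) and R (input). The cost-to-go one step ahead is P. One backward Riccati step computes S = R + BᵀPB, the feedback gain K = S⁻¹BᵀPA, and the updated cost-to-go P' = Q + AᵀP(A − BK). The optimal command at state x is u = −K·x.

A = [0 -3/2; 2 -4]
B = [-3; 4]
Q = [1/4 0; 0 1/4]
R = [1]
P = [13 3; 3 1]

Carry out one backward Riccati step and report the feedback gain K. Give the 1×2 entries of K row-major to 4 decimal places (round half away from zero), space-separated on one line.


-0.1613 0.9758

BᵀP = [-27.0000 -5.0000]
S = R + BᵀPB = [1] + [61.0000] = [62.0000]
BᵀPA = [-10.0000 60.5000]
K = S⁻¹·BᵀPA = [-0.1613 0.9758]
A−BK = [-0.4839 1.4274; 2.6452 -7.9032]
AᵀP(A−BK) = [2.3871 -7.2419; -7.2419 22.2137]
P' = Q + AᵀP(A−BK) = [2.6371 -7.2419; -7.2419 22.4637]
tr(P') = 25.1008


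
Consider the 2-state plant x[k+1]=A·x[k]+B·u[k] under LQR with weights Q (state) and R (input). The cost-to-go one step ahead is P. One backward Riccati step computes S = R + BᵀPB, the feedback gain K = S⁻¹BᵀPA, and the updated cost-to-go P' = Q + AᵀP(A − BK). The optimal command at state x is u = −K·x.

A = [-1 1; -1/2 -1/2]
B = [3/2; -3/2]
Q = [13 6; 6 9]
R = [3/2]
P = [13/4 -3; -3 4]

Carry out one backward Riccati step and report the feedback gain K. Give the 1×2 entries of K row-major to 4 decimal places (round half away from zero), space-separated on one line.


-0.1317 0.4671

BᵀP = [9.3750 -10.5000]
S = R + BᵀPB = [3/2] + [29.8125] = [31.3125]
BᵀPA = [-4.1250 14.6250]
K = S⁻¹·BᵀPA = [-0.1317 0.4671]
A−BK = [-0.8024 0.2994; -0.6976 0.2006]
AᵀP(A−BK) = [0.7066 -0.3234; -0.3234 0.4192]
P' = Q + AᵀP(A−BK) = [13.7066 5.6766; 5.6766 9.4192]
tr(P') = 23.1257


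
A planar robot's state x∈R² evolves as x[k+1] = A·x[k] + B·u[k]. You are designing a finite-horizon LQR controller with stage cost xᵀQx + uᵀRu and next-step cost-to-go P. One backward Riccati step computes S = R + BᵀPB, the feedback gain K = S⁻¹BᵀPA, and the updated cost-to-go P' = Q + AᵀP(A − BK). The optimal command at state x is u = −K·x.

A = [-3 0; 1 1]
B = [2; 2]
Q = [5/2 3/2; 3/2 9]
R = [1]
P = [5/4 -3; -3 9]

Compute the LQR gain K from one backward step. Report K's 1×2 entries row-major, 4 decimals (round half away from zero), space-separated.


BᵀP = [-3.5000 12.0000]
S = R + BᵀPB = [1] + [17.0000] = [18.0000]
BᵀPA = [22.5000 12.0000]
K = S⁻¹·BᵀPA = [1.2500 0.6667]
A−BK = [-5.5000 -1.3333; -1.5000 -0.3333]
AᵀP(A−BK) = [10.1250 3.0000; 3.0000 1.0000]
P' = Q + AᵀP(A−BK) = [12.6250 4.5000; 4.5000 10.0000]
tr(P') = 22.6250

1.2500 0.6667


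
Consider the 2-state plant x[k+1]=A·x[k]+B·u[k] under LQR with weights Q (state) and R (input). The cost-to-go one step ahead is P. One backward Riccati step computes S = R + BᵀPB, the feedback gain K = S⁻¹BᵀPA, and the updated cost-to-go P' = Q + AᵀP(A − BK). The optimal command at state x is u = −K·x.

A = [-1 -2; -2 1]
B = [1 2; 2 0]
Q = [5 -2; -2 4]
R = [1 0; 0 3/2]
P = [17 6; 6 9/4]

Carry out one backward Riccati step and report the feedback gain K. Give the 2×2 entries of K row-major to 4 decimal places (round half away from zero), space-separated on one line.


BᵀP = [29.0000 10.5000; 34.0000 12.0000]
S = R + BᵀPB = [1 0; 0 3/2] + [50.0000 58.0000; 58.0000 68.0000] = [51.0000 58.0000; 58.0000 69.5000]
BᵀPA = [-50.0000 -47.5000; -58.0000 -56.0000]
K = S⁻¹·BᵀPA = [-0.6150 -0.2950; -0.3213 -0.5596]
A−BK = [0.2576 -0.5859; -0.7701 1.5900]
AᵀP(A−BK) = [0.6150 0.2950; 0.2950 0.9017]
P' = Q + AᵀP(A−BK) = [5.6150 -1.7050; -1.7050 4.9017]
tr(P') = 10.5166

-0.6150 -0.2950 -0.3213 -0.5596


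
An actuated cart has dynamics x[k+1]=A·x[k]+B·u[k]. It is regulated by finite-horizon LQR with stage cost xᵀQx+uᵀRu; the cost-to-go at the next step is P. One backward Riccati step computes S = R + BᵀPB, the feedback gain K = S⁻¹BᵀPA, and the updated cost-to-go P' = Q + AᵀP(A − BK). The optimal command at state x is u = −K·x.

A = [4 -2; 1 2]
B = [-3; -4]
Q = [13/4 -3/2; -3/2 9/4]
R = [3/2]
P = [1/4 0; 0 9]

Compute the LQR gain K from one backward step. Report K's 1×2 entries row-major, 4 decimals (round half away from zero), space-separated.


-0.2640 -0.4772

BᵀP = [-0.7500 -36.0000]
S = R + BᵀPB = [3/2] + [146.2500] = [147.7500]
BᵀPA = [-39.0000 -70.5000]
K = S⁻¹·BᵀPA = [-0.2640 -0.4772]
A−BK = [3.2081 -3.4315; -0.0558 0.0914]
AᵀP(A−BK) = [2.7056 -2.6091; -2.6091 3.3604]
P' = Q + AᵀP(A−BK) = [5.9556 -4.1091; -4.1091 5.6104]
tr(P') = 11.5660


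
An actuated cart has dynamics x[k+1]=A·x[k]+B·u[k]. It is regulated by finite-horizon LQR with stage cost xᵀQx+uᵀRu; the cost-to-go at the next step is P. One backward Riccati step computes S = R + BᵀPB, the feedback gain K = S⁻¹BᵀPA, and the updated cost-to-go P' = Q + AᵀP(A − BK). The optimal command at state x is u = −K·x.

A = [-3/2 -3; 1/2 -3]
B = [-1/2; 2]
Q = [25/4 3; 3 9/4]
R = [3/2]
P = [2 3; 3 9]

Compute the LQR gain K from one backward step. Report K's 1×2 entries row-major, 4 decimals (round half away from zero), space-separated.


BᵀP = [5.0000 16.5000]
S = R + BᵀPB = [3/2] + [30.5000] = [32.0000]
BᵀPA = [0.7500 -64.5000]
K = S⁻¹·BᵀPA = [0.0234 -2.0156]
A−BK = [-1.4883 -4.0078; 0.4531 1.0313]
AᵀP(A−BK) = [2.2324 6.0117; 6.0117 22.9922]
P' = Q + AᵀP(A−BK) = [8.4824 9.0117; 9.0117 25.2422]
tr(P') = 33.7246

0.0234 -2.0156


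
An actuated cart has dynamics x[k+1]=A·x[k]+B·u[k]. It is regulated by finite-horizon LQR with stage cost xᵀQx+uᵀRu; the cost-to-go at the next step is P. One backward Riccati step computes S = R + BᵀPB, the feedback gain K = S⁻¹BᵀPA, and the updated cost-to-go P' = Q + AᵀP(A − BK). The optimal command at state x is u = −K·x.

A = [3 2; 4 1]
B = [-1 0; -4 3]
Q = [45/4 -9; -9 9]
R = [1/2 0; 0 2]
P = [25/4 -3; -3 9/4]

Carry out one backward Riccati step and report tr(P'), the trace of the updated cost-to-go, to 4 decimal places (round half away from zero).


36.0867

BᵀP = [5.7500 -6.0000; -9.0000 6.7500]
S = R + BᵀPB = [1/2 0; 0 2] + [18.2500 -18.0000; -18.0000 20.2500] = [18.7500 -18.0000; -18.0000 22.2500]
BᵀPA = [-6.7500 5.5000; 0.0000 -11.2500]
K = S⁻¹·BᵀPA = [-1.6117 -0.8598; -1.3038 -1.2012]
A−BK = [1.3883 1.1402; 1.4648 1.1643]
AᵀP(A−BK) = [9.3712 7.6962; 7.6962 6.4655]
P' = Q + AᵀP(A−BK) = [20.6212 -1.3038; -1.3038 15.4655]
tr(P') = 36.0867


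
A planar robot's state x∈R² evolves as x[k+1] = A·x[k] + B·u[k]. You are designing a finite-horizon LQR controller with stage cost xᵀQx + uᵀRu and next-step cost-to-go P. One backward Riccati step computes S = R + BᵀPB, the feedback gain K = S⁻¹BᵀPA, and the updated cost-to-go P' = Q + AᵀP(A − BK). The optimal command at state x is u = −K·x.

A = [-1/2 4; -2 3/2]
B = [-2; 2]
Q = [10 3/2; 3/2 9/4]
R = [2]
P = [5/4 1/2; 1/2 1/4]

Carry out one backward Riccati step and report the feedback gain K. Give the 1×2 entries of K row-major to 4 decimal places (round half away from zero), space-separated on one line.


0.4375 -1.6875

BᵀP = [-1.5000 -0.5000]
S = R + BᵀPB = [2] + [2.0000] = [4.0000]
BᵀPA = [1.7500 -6.7500]
K = S⁻¹·BᵀPA = [0.4375 -1.6875]
A−BK = [0.3750 0.6250; -2.8750 4.8750]
AᵀP(A−BK) = [1.5469 -4.6719; -4.6719 15.1719]
P' = Q + AᵀP(A−BK) = [11.5469 -3.1719; -3.1719 17.4219]
tr(P') = 28.9688


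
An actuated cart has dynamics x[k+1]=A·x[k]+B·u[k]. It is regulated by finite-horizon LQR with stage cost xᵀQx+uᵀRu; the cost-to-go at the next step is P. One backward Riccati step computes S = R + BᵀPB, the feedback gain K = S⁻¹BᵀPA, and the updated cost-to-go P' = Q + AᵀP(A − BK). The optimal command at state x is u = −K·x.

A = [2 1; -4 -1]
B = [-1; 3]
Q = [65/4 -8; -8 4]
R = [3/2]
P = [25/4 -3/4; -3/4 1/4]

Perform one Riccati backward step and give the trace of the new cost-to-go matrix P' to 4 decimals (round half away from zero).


BᵀP = [-8.5000 1.5000]
S = R + BᵀPB = [3/2] + [13.0000] = [14.5000]
BᵀPA = [-23.0000 -10.0000]
K = S⁻¹·BᵀPA = [-1.5862 -0.6897]
A−BK = [0.4138 0.3103; 0.7586 1.0690]
AᵀP(A−BK) = [4.5172 2.1379; 2.1379 1.1034]
P' = Q + AᵀP(A−BK) = [20.7672 -5.8621; -5.8621 5.1034]
tr(P') = 25.8707

25.8707


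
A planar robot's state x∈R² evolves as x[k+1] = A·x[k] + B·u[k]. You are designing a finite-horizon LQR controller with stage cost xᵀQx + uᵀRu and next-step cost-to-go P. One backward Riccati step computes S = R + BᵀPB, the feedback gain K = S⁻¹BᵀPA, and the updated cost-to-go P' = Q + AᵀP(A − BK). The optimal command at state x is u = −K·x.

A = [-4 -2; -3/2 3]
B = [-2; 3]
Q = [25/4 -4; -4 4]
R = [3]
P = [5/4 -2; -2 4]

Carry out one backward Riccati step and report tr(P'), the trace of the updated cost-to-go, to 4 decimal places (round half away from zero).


16.6471

BᵀP = [-8.5000 16.0000]
S = R + BᵀPB = [3] + [65.0000] = [68.0000]
BᵀPA = [10.0000 65.0000]
K = S⁻¹·BᵀPA = [0.1471 0.9559]
A−BK = [-3.7059 -0.0882; -1.9412 0.1324]
AᵀP(A−BK) = [3.5294 0.4412; 0.4412 2.8676]
P' = Q + AᵀP(A−BK) = [9.7794 -3.5588; -3.5588 6.8676]
tr(P') = 16.6471


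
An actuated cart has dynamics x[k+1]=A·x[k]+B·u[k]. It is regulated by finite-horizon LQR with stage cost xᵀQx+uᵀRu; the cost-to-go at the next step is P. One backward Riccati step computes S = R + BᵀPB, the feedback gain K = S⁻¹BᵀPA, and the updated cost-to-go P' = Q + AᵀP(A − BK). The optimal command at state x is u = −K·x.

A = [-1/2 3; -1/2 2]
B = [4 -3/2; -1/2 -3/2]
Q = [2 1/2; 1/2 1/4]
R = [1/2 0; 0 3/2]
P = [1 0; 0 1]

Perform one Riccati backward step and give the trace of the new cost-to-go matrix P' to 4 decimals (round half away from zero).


BᵀP = [4.0000 -0.5000; -1.5000 -1.5000]
S = R + BᵀPB = [1/2 0; 0 3/2] + [16.2500 -5.2500; -5.2500 4.5000] = [16.7500 -5.2500; -5.2500 6.0000]
BᵀPA = [-1.7500 11.0000; 1.5000 -7.5000]
K = S⁻¹·BᵀPA = [-0.0360 0.3650; 0.2185 -0.9306]
A−BK = [-0.0283 0.1440; -0.1902 0.7866]
AᵀP(A−BK) = [0.1093 -0.4653; -0.4653 2.0051]
P' = Q + AᵀP(A−BK) = [2.1093 0.0347; 0.0347 2.2551]
tr(P') = 4.3644

4.3644


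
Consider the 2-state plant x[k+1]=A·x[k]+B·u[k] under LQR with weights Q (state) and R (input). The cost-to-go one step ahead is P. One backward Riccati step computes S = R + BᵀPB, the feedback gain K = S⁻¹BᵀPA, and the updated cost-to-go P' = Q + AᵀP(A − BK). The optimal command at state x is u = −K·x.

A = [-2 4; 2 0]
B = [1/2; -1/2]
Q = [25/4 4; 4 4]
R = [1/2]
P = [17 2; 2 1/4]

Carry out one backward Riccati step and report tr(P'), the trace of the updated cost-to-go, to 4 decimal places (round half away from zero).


BᵀP = [7.5000 0.8750]
S = R + BᵀPB = [1/2] + [3.3125] = [3.8125]
BᵀPA = [-13.2500 30.0000]
K = S⁻¹·BᵀPA = [-3.4754 7.8689]
A−BK = [-0.2623 0.0656; 0.2623 3.9344]
AᵀP(A−BK) = [6.9508 -15.7377; -15.7377 35.9344]
P' = Q + AᵀP(A−BK) = [13.2008 -11.7377; -11.7377 39.9344]
tr(P') = 53.1352

53.1352


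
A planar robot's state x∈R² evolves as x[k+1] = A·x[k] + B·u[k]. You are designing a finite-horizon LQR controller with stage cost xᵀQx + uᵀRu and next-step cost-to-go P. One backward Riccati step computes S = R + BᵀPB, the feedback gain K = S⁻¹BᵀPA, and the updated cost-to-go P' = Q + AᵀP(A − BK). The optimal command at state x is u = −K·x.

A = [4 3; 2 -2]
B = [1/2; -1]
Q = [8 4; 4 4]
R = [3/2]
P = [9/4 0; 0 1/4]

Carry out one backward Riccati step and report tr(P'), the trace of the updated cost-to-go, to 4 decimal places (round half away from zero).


56.8378

BᵀP = [1.1250 -0.2500]
S = R + BᵀPB = [3/2] + [0.8125] = [2.3125]
BᵀPA = [4.0000 3.8750]
K = S⁻¹·BᵀPA = [1.7297 1.6757]
A−BK = [3.1351 2.1622; 3.7297 -0.3243]
AᵀP(A−BK) = [30.0811 19.2973; 19.2973 14.7568]
P' = Q + AᵀP(A−BK) = [38.0811 23.2973; 23.2973 18.7568]
tr(P') = 56.8378


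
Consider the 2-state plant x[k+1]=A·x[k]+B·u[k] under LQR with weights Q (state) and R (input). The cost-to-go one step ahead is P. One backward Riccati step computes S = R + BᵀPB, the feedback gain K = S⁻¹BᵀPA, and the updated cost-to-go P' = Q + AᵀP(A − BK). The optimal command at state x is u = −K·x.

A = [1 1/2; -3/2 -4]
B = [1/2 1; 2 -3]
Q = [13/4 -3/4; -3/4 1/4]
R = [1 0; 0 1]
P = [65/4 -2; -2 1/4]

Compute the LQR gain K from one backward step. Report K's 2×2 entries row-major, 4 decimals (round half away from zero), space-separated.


BᵀP = [4.1250 -0.5000; 22.2500 -2.7500]
S = R + BᵀPB = [1 0; 0 1] + [1.0625 5.6250; 5.6250 30.5000] = [2.0625 5.6250; 5.6250 31.5000]
BᵀPA = [4.8750 4.0625; 26.3750 22.1250]
K = S⁻¹·BᵀPA = [0.1561 0.1055; 0.8094 0.6835]
A−BK = [0.1125 -0.2363; 0.6160 -2.1603]
AᵀP(A−BK) = [0.7029 0.5823; 0.5823 0.5105]
P' = Q + AᵀP(A−BK) = [3.9529 -0.1677; -0.1677 0.7605]
tr(P') = 4.7134

0.1561 0.1055 0.8094 0.6835


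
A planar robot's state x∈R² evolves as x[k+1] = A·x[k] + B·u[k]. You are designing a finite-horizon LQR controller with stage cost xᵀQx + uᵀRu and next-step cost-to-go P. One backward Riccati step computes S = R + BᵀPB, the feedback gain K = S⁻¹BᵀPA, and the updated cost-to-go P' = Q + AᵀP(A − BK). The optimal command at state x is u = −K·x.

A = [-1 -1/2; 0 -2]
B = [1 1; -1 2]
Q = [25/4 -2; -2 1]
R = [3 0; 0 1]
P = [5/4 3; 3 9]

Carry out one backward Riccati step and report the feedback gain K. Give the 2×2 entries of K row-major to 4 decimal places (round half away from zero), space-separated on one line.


-0.0670 0.1120 -0.1626 -0.8773

BᵀP = [-1.7500 -6.0000; 7.2500 21.0000]
S = R + BᵀPB = [3 0; 0 1] + [4.2500 -13.7500; -13.7500 49.2500] = [7.2500 -13.7500; -13.7500 50.2500]
BᵀPA = [1.7500 12.8750; -7.2500 -45.6250]
K = S⁻¹·BᵀPA = [-0.0670 0.1120; -0.1626 -0.8773]
A−BK = [-0.7703 0.2653; 0.2582 -0.1334]
AᵀP(A−BK) = [0.1883 0.0685; 0.0685 0.8431]
P' = Q + AᵀP(A−BK) = [6.4383 -1.9315; -1.9315 1.8431]
tr(P') = 8.2814


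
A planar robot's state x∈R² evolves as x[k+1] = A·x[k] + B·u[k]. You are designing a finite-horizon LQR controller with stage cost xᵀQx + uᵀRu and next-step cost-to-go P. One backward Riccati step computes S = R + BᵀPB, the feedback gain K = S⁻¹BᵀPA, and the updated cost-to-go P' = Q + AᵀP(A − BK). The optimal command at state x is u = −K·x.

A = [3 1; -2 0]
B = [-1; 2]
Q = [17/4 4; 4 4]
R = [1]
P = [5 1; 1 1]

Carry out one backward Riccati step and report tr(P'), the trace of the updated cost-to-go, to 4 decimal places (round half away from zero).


28.5833

BᵀP = [-3.0000 1.0000]
S = R + BᵀPB = [1] + [5.0000] = [6.0000]
BᵀPA = [-11.0000 -3.0000]
K = S⁻¹·BᵀPA = [-1.8333 -0.5000]
A−BK = [1.1667 0.5000; 1.6667 1.0000]
AᵀP(A−BK) = [16.8333 7.5000; 7.5000 3.5000]
P' = Q + AᵀP(A−BK) = [21.0833 11.5000; 11.5000 7.5000]
tr(P') = 28.5833


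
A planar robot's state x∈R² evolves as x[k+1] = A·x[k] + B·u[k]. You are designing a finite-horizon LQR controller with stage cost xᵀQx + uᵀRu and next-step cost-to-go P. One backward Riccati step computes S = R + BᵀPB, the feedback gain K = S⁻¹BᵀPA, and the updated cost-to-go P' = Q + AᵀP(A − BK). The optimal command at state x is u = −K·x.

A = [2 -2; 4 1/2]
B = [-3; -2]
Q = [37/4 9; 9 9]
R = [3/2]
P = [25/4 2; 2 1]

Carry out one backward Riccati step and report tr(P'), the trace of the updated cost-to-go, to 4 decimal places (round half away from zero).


BᵀP = [-22.7500 -8.0000]
S = R + BᵀPB = [3/2] + [84.2500] = [85.7500]
BᵀPA = [-77.5000 41.5000]
K = S⁻¹·BᵀPA = [-0.9038 0.4840]
A−BK = [-0.7114 -0.5481; 2.1924 1.4679]
AᵀP(A−BK) = [2.9563 0.5073; 0.5073 1.1655]
P' = Q + AᵀP(A−BK) = [12.2063 9.5073; 9.5073 10.1655]
tr(P') = 22.3717

22.3717


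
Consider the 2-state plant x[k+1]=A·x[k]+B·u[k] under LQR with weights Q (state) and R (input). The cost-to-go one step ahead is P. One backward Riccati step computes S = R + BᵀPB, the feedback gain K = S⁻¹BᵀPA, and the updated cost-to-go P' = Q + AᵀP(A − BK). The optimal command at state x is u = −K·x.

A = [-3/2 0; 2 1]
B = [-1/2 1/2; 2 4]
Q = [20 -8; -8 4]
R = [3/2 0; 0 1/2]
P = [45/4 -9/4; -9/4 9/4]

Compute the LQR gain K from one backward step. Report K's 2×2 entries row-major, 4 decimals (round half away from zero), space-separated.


1.8589 0.1407 -0.3828 0.1789

BᵀP = [-10.1250 5.6250; -3.3750 7.8750]
S = R + BᵀPB = [3/2 0; 0 1/2] + [16.3125 17.4375; 17.4375 29.8125] = [17.8125 17.4375; 17.4375 30.3125]
BᵀPA = [26.4375 5.6250; 20.8125 7.8750]
K = S⁻¹·BᵀPA = [1.8589 0.1407; -0.3828 0.1789]
A−BK = [-0.3792 -0.0191; -0.1868 0.0032]
AᵀP(A−BK) = [6.6337 0.4328; 0.4328 0.0501]
P' = Q + AᵀP(A−BK) = [26.6337 -7.5672; -7.5672 4.0501]
tr(P') = 30.6838


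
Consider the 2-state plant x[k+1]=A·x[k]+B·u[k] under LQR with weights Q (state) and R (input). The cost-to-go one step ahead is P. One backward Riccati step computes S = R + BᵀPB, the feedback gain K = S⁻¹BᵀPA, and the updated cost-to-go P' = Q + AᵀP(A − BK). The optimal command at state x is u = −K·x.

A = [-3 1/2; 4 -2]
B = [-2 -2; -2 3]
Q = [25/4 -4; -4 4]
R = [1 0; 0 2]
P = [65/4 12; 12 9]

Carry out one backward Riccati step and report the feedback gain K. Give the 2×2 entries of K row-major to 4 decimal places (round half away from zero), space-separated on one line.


0.0409 0.2693 0.5080 -0.1874

BᵀP = [-56.5000 -42.0000; 3.5000 3.0000]
S = R + BᵀPB = [1 0; 0 2] + [197.0000 -13.0000; -13.0000 2.0000] = [198.0000 -13.0000; -13.0000 4.0000]
BᵀPA = [1.5000 55.7500; 1.5000 -4.2500]
K = S⁻¹·BᵀPA = [0.0409 0.2693; 0.5080 -0.1874]
A−BK = [-1.9021 0.6637; 2.5578 -0.8993]
AᵀP(A−BK) = [1.4266 -0.4978; -0.4978 0.2547]
P' = Q + AᵀP(A−BK) = [7.6766 -4.4978; -4.4978 4.2547]
tr(P') = 11.9313


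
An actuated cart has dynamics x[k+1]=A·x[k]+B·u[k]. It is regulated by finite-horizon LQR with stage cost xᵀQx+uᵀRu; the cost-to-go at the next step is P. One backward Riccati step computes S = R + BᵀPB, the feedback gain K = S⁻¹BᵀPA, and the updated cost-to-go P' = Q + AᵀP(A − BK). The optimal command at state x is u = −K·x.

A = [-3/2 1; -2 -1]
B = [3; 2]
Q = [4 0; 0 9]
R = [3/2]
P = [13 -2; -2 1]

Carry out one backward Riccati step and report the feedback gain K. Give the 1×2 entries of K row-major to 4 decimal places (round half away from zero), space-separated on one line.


BᵀP = [35.0000 -4.0000]
S = R + BᵀPB = [3/2] + [97.0000] = [98.5000]
BᵀPA = [-44.5000 39.0000]
K = S⁻¹·BᵀPA = [-0.4518 0.3959]
A−BK = [-0.1447 -0.1878; -1.0964 -1.7919]
AᵀP(A−BK) = [1.1459 1.1193; 1.1193 2.5584]
P' = Q + AᵀP(A−BK) = [5.1459 1.1193; 1.1193 11.5584]
tr(P') = 16.7043

-0.4518 0.3959


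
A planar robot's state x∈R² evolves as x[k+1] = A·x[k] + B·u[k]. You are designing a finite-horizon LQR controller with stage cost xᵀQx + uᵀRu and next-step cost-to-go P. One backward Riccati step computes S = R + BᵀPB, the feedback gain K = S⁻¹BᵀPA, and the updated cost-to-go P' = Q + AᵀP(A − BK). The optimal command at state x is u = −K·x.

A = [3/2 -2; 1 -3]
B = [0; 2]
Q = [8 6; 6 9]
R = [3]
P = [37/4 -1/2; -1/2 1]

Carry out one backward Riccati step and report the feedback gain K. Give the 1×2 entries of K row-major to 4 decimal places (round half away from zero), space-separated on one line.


BᵀP = [-1.0000 2.0000]
S = R + BᵀPB = [3] + [4.0000] = [7.0000]
BᵀPA = [0.5000 -4.0000]
K = S⁻¹·BᵀPA = [0.0714 -0.5714]
A−BK = [1.5000 -2.0000; 0.8571 -1.8571]
AᵀP(A−BK) = [20.2768 -27.2143; -27.2143 37.7143]
P' = Q + AᵀP(A−BK) = [28.2768 -21.2143; -21.2143 46.7143]
tr(P') = 74.9911

0.0714 -0.5714
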